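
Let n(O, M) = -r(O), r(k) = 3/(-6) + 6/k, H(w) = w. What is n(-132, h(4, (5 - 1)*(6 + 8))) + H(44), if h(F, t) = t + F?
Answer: 490/11 ≈ 44.545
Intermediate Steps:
h(F, t) = F + t
r(k) = -½ + 6/k (r(k) = 3*(-⅙) + 6/k = -½ + 6/k)
n(O, M) = -(12 - O)/(2*O)
n(-132, h(4, (5 - 1)*(6 + 8))) + H(44) = (½)*(-12 - 132)/(-132) + 44 = (½)*(-1/132)*(-144) + 44 = 6/11 + 44 = 490/11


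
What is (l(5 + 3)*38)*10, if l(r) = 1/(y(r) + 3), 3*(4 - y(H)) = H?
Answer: 1140/13 ≈ 87.692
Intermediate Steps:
y(H) = 4 - H/3
l(r) = 1/(7 - r/3) (l(r) = 1/((4 - r/3) + 3) = 1/(7 - r/3))
(l(5 + 3)*38)*10 = (-3/(-21 + (5 + 3))*38)*10 = (-3/(-21 + 8)*38)*10 = (-3/(-13)*38)*10 = (-3*(-1/13)*38)*10 = ((3/13)*38)*10 = (114/13)*10 = 1140/13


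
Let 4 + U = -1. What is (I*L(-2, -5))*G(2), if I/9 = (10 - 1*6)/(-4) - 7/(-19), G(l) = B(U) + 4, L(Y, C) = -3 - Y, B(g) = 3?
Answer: 756/19 ≈ 39.789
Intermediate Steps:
U = -5 (U = -4 - 1 = -5)
G(l) = 7 (G(l) = 3 + 4 = 7)
I = -108/19 (I = 9*((10 - 1*6)/(-4) - 7/(-19)) = 9*((10 - 6)*(-1/4) - 7*(-1/19)) = 9*(4*(-1/4) + 7/19) = 9*(-1 + 7/19) = 9*(-12/19) = -108/19 ≈ -5.6842)
(I*L(-2, -5))*G(2) = -108*(-3 - 1*(-2))/19*7 = -108*(-3 + 2)/19*7 = -108/19*(-1)*7 = (108/19)*7 = 756/19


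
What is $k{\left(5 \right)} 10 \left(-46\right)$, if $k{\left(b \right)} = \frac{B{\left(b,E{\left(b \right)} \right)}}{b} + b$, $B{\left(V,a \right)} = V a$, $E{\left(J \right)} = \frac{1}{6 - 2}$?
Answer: $-2415$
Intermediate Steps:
$E{\left(J \right)} = \frac{1}{4}$
$k{\left(b \right)} = \frac{1}{4} + b$ ($k{\left(b \right)} = \frac{b \frac{1}{4}}{b} + b = \frac{\frac{1}{4} b}{b} + b = \frac{1}{4} + b$)
$k{\left(5 \right)} 10 \left(-46\right) = \left(\frac{1}{4} + 5\right) 10 \left(-46\right) = \frac{21}{4} \cdot 10 \left(-46\right) = \frac{105}{2} \left(-46\right) = -2415$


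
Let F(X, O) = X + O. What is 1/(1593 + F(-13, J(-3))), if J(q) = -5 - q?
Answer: 1/1578 ≈ 0.00063371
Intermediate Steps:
F(X, O) = O + X
1/(1593 + F(-13, J(-3))) = 1/(1593 + ((-5 - 1*(-3)) - 13)) = 1/(1593 + ((-5 + 3) - 13)) = 1/(1593 + (-2 - 13)) = 1/(1593 - 15) = 1/1578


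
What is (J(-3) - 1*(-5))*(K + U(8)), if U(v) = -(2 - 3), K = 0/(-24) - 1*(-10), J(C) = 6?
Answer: 121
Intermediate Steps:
K = 10 (K = 0*(-1/24) + 10 = 0 + 10 = 10)
U(v) = 1 (U(v) = -1*(-1) = 1)
(J(-3) - 1*(-5))*(K + U(8)) = (6 - 1*(-5))*(10 + 1) = (6 + 5)*11 = 11*11 = 121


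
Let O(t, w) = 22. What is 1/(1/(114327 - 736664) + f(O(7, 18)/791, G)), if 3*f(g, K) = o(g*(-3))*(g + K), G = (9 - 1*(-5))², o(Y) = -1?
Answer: -492268567/32166110973 ≈ -0.015304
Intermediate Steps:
G = 196 (G = (9 + 5)² = 14² = 196)
f(g, K) = -K/3 - g/3 (f(g, K) = (-(g + K))/3 = (-(K + g))/3 = (-K - g)/3 = -K/3 - g/3)
1/(1/(114327 - 736664) + f(O(7, 18)/791, G)) = 1/(1/(114327 - 736664) + (-⅓*196 - 22/(3*791))) = 1/(1/(-622337) + (-196/3 - 22/(3*791))) = 1/(-1/622337 + (-196/3 - ⅓*22/791)) = 1/(-1/622337 + (-196/3 - 22/2373)) = 1/(-1/622337 - 51686/791) = 1/(-32166110973/492268567) = -492268567/32166110973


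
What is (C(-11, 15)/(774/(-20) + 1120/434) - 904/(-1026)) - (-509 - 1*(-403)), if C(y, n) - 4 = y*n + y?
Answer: 641284670/5744061 ≈ 111.64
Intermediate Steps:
C(y, n) = 4 + y + n*y (C(y, n) = 4 + (y*n + y) = 4 + (n*y + y) = 4 + (y + n*y) = 4 + y + n*y)
(C(-11, 15)/(774/(-20) + 1120/434) - 904/(-1026)) - (-509 - 1*(-403)) = ((4 - 11 + 15*(-11))/(774/(-20) + 1120/434) - 904/(-1026)) - (-509 - 1*(-403)) = ((4 - 11 - 165)/(774*(-1/20) + 1120*(1/434)) - 904*(-1/1026)) - (-509 + 403) = (-172/(-387/10 + 80/31) + 452/513) - 1*(-106) = (-172/(-11197/310) + 452/513) + 106 = (-172*(-310/11197) + 452/513) + 106 = (53320/11197 + 452/513) + 106 = 32414204/5744061 + 106 = 641284670/5744061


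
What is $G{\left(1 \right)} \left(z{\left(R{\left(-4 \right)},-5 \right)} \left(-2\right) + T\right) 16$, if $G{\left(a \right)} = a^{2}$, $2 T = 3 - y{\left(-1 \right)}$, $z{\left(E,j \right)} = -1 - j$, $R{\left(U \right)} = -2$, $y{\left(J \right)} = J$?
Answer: $-96$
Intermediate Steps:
$T = 2$ ($T = \frac{3 - -1}{2} = \frac{3 + 1}{2} = \frac{1}{2} \cdot 4 = 2$)
$G{\left(1 \right)} \left(z{\left(R{\left(-4 \right)},-5 \right)} \left(-2\right) + T\right) 16 = 1^{2} \left(\left(-1 - -5\right) \left(-2\right) + 2\right) 16 = 1 \left(\left(-1 + 5\right) \left(-2\right) + 2\right) 16 = 1 \left(4 \left(-2\right) + 2\right) 16 = 1 \left(-8 + 2\right) 16 = 1 \left(-6\right) 16 = \left(-6\right) 16 = -96$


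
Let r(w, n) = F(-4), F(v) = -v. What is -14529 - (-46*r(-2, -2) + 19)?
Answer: -14364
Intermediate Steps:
r(w, n) = 4 (r(w, n) = -1*(-4) = 4)
-14529 - (-46*r(-2, -2) + 19) = -14529 - (-46*4 + 19) = -14529 - (-184 + 19) = -14529 - 1*(-165) = -14529 + 165 = -14364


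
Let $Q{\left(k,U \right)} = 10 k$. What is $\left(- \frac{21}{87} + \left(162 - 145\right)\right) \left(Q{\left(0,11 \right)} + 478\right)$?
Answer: $\frac{232308}{29} \approx 8010.6$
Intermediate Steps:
$\left(- \frac{21}{87} + \left(162 - 145\right)\right) \left(Q{\left(0,11 \right)} + 478\right) = \left(- \frac{21}{87} + \left(162 - 145\right)\right) \left(10 \cdot 0 + 478\right) = \left(\left(-21\right) \frac{1}{87} + \left(162 - 145\right)\right) \left(0 + 478\right) = \left(- \frac{7}{29} + 17\right) 478 = \frac{486}{29} \cdot 478 = \frac{232308}{29}$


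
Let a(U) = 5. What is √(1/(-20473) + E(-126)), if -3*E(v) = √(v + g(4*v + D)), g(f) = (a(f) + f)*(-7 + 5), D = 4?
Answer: √(-20473 - 1676574916*√6)/20473 ≈ 3.1302*I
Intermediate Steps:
g(f) = -10 - 2*f (g(f) = (5 + f)*(-7 + 5) = (5 + f)*(-2) = -10 - 2*f)
E(v) = -√(-18 - 7*v)/3 (E(v) = -√(v + (-10 - 2*(4*v + 4)))/3 = -√(v + (-10 - 2*(4 + 4*v)))/3 = -√(v + (-10 + (-8 - 8*v)))/3 = -√(v + (-18 - 8*v))/3 = -√(-18 - 7*v)/3)
√(1/(-20473) + E(-126)) = √(1/(-20473) - √(-18 - 7*(-126))/3) = √(-1/20473 - √(-18 + 882)/3) = √(-1/20473 - 4*√6)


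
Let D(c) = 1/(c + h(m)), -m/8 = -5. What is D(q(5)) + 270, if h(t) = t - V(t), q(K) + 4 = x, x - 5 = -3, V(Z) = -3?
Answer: 11071/41 ≈ 270.02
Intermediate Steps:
m = 40 (m = -8*(-5) = 40)
x = 2 (x = 5 - 3 = 2)
q(K) = -2 (q(K) = -4 + 2 = -2)
h(t) = 3 + t (h(t) = t - 1*(-3) = t + 3 = 3 + t)
D(c) = 1/(43 + c) (D(c) = 1/(c + (3 + 40)) = 1/(c + 43) = 1/(43 + c))
D(q(5)) + 270 = 1/(43 - 2) + 270 = 1/41 + 270 = 11071/41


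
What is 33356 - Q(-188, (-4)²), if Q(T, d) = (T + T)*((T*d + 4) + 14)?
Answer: -1090884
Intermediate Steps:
Q(T, d) = 2*T*(18 + T*d) (Q(T, d) = (2*T)*((4 + T*d) + 14) = (2*T)*(18 + T*d) = 2*T*(18 + T*d))
33356 - Q(-188, (-4)²) = 33356 - 2*(-188)*(18 - 188*(-4)²) = 33356 - 2*(-188)*(18 - 188*16) = 33356 - 2*(-188)*(18 - 3008) = 33356 - 2*(-188)*(-2990) = 33356 - 1*1124240 = 33356 - 1124240 = -1090884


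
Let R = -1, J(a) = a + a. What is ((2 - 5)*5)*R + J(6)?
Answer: 27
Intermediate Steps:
J(a) = 2*a
((2 - 5)*5)*R + J(6) = ((2 - 5)*5)*(-1) + 2*6 = -3*5*(-1) + 12 = -15*(-1) + 12 = 15 + 12 = 27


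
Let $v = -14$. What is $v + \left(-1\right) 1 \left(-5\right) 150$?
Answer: $736$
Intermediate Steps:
$v + \left(-1\right) 1 \left(-5\right) 150 = -14 + \left(-1\right) 1 \left(-5\right) 150 = -14 + \left(-1\right) \left(-5\right) 150 = -14 + 5 \cdot 150 = -14 + 750 = 736$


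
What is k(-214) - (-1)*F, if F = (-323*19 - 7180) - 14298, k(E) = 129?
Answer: -27486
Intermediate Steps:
F = -27615 (F = (-6137 - 7180) - 14298 = -13317 - 14298 = -27615)
k(-214) - (-1)*F = 129 - (-1)*(-27615) = 129 - 1*27615 = 129 - 27615 = -27486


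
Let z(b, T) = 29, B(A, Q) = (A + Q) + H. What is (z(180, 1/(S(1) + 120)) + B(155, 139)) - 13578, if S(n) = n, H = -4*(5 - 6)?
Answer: -13251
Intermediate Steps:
H = 4 (H = -4*(-1) = 4)
B(A, Q) = 4 + A + Q (B(A, Q) = (A + Q) + 4 = 4 + A + Q)
(z(180, 1/(S(1) + 120)) + B(155, 139)) - 13578 = (29 + (4 + 155 + 139)) - 13578 = (29 + 298) - 13578 = 327 - 13578 = -13251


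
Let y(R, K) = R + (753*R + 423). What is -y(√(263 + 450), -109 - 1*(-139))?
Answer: -423 - 754*√713 ≈ -20556.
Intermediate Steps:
y(R, K) = 423 + 754*R (y(R, K) = R + (423 + 753*R) = 423 + 754*R)
-y(√(263 + 450), -109 - 1*(-139)) = -(423 + 754*√(263 + 450)) = -(423 + 754*√713) = -423 - 754*√713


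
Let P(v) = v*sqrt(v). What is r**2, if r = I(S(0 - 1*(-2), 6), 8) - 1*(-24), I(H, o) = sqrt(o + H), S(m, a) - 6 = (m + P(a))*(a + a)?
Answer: (24 + sqrt(2)*sqrt(19 + 36*sqrt(6)))**2 ≈ 1493.1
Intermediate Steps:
P(v) = v**(3/2)
S(m, a) = 6 + 2*a*(m + a**(3/2)) (S(m, a) = 6 + (m + a**(3/2))*(a + a) = 6 + (m + a**(3/2))*(2*a) = 6 + 2*a*(m + a**(3/2)))
I(H, o) = sqrt(H + o)
r = 24 + sqrt(38 + 72*sqrt(6)) (r = sqrt((6 + 2*6**(5/2) + 2*6*(0 - 1*(-2))) + 8) - 1*(-24) = sqrt((6 + 2*(36*sqrt(6)) + 2*6*(0 + 2)) + 8) + 24 = sqrt((6 + 72*sqrt(6) + 2*6*2) + 8) + 24 = sqrt((6 + 72*sqrt(6) + 24) + 8) + 24 = sqrt((30 + 72*sqrt(6)) + 8) + 24 = sqrt(38 + 72*sqrt(6)) + 24 = 24 + sqrt(38 + 72*sqrt(6)) ≈ 38.641)
r**2 = (24 + sqrt(38 + 72*sqrt(6)))**2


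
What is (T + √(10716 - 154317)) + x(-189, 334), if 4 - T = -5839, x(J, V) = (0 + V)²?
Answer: 117399 + I*√143601 ≈ 1.174e+5 + 378.95*I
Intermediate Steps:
x(J, V) = V²
T = 5843 (T = 4 - 1*(-5839) = 4 + 5839 = 5843)
(T + √(10716 - 154317)) + x(-189, 334) = (5843 + √(10716 - 154317)) + 334² = (5843 + √(-143601)) + 111556 = (5843 + I*√143601) + 111556 = 117399 + I*√143601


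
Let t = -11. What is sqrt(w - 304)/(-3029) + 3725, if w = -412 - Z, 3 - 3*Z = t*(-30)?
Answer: 3725 - I*sqrt(607)/3029 ≈ 3725.0 - 0.0081338*I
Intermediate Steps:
Z = -109 (Z = 1 - (-11)*(-30)/3 = 1 - 1/3*330 = 1 - 110 = -109)
w = -303 (w = -412 - 1*(-109) = -412 + 109 = -303)
sqrt(w - 304)/(-3029) + 3725 = sqrt(-303 - 304)/(-3029) + 3725 = sqrt(-607)*(-1/3029) + 3725 = (I*sqrt(607))*(-1/3029) + 3725 = -I*sqrt(607)/3029 + 3725 = 3725 - I*sqrt(607)/3029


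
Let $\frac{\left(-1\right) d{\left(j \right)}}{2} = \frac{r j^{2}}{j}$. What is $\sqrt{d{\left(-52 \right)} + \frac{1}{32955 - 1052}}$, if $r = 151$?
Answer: $\frac{\sqrt{15983553358839}}{31903} \approx 125.32$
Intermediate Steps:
$d{\left(j \right)} = - 302 j$ ($d{\left(j \right)} = - 2 \frac{151 j^{2}}{j} = - 2 \cdot 151 j = - 302 j$)
$\sqrt{d{\left(-52 \right)} + \frac{1}{32955 - 1052}} = \sqrt{\left(-302\right) \left(-52\right) + \frac{1}{32955 - 1052}} = \sqrt{15704 + \frac{1}{31903}} = \sqrt{\frac{501004713}{31903}} = \frac{\sqrt{15983553358839}}{31903}$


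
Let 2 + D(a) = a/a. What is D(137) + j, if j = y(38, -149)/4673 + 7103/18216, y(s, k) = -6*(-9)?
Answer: -50947385/85123368 ≈ -0.59851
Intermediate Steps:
D(a) = -1 (D(a) = -2 + a/a = -2 + 1 = -1)
y(s, k) = 54
j = 34175983/85123368 (j = 54/4673 + 7103/18216 = 34175983/85123368 ≈ 0.40149)
D(137) + j = -1 + 34175983/85123368 = -50947385/85123368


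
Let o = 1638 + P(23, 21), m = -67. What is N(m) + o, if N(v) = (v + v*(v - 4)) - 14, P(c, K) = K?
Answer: 6335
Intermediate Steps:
o = 1659 (o = 1638 + 21 = 1659)
N(v) = -14 + v + v*(-4 + v) (N(v) = (v + v*(-4 + v)) - 14 = -14 + v + v*(-4 + v))
N(m) + o = (-14 + (-67)² - 3*(-67)) + 1659 = (-14 + 4489 + 201) + 1659 = 4676 + 1659 = 6335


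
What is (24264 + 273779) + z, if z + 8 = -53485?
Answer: 244550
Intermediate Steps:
z = -53493 (z = -8 - 53485 = -53493)
(24264 + 273779) + z = (24264 + 273779) - 53493 = 298043 - 53493 = 244550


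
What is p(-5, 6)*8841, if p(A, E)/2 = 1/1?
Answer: 17682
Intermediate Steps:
p(A, E) = 2 (p(A, E) = 2/1 = 2*1 = 2)
p(-5, 6)*8841 = 2*8841 = 17682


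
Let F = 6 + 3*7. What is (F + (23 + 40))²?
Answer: 8100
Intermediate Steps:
F = 27 (F = 6 + 21 = 27)
(F + (23 + 40))² = (27 + (23 + 40))² = (27 + 63)² = 90² = 8100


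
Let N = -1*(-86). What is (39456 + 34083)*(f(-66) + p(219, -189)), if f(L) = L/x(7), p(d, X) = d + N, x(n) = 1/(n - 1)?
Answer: -6692049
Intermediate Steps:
x(n) = 1/(-1 + n)
N = 86
p(d, X) = 86 + d (p(d, X) = d + 86 = 86 + d)
f(L) = 6*L (f(L) = L/(1/(-1 + 7)) = L/(1/6) = L*6 = 6*L)
(39456 + 34083)*(f(-66) + p(219, -189)) = (39456 + 34083)*(6*(-66) + (86 + 219)) = 73539*(-396 + 305) = 73539*(-91) = -6692049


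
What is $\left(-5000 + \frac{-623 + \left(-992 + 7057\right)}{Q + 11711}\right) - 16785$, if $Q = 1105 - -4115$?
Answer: $- \frac{368836393}{16931} \approx -21785.0$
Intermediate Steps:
$Q = 5220$ ($Q = 1105 + 4115 = 5220$)
$\left(-5000 + \frac{-623 + \left(-992 + 7057\right)}{Q + 11711}\right) - 16785 = \left(-5000 + \frac{-623 + \left(-992 + 7057\right)}{5220 + 11711}\right) - 16785 = \left(-5000 + \frac{-623 + 6065}{16931}\right) - 16785 = \left(-5000 + 5442 \cdot \frac{1}{16931}\right) - 16785 = \left(-5000 + \frac{5442}{16931}\right) - 16785 = - \frac{84649558}{16931} - 16785 = - \frac{368836393}{16931}$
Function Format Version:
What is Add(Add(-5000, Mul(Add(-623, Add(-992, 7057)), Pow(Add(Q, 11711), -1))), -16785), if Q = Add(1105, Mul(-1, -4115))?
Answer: Rational(-368836393, 16931) ≈ -21785.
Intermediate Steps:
Q = 5220 (Q = Add(1105, 4115) = 5220)
Add(Add(-5000, Mul(Add(-623, Add(-992, 7057)), Pow(Add(Q, 11711), -1))), -16785) = Add(Add(-5000, Mul(Add(-623, Add(-992, 7057)), Pow(Add(5220, 11711), -1))), -16785) = Add(Add(-5000, Mul(Add(-623, 6065), Pow(16931, -1))), -16785) = Add(Add(-5000, Mul(5442, Rational(1, 16931))), -16785) = Add(Add(-5000, Rational(5442, 16931)), -16785) = Add(Rational(-84649558, 16931), -16785) = Rational(-368836393, 16931)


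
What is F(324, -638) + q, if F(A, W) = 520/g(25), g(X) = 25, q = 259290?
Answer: 1296554/5 ≈ 2.5931e+5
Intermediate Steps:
F(A, W) = 104/5 (F(A, W) = 520/25 = 520*(1/25) = 104/5)
F(324, -638) + q = 104/5 + 259290 = 1296554/5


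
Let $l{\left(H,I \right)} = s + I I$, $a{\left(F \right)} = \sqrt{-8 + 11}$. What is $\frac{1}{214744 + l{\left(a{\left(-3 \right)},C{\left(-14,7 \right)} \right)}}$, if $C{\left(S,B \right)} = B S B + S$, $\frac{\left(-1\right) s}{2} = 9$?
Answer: $\frac{1}{704726} \approx 1.419 \cdot 10^{-6}$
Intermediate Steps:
$s = -18$ ($s = \left(-2\right) 9 = -18$)
$C{\left(S,B \right)} = S + S B^{2}$ ($C{\left(S,B \right)} = S B^{2} + S = S + S B^{2}$)
$a{\left(F \right)} = \sqrt{3}$
$l{\left(H,I \right)} = -18 + I^{2}$ ($l{\left(H,I \right)} = -18 + I I = -18 + I^{2}$)
$\frac{1}{214744 + l{\left(a{\left(-3 \right)},C{\left(-14,7 \right)} \right)}} = \frac{1}{214744 - \left(18 - \left(- 14 \left(1 + 7^{2}\right)\right)^{2}\right)} = \frac{1}{214744 - \left(18 - \left(- 14 \left(1 + 49\right)\right)^{2}\right)} = \frac{1}{214744 - \left(18 - \left(\left(-14\right) 50\right)^{2}\right)} = \frac{1}{214744 - \left(18 - \left(-700\right)^{2}\right)} = \frac{1}{214744 + \left(-18 + 490000\right)} = \frac{1}{214744 + 489982} = \frac{1}{704726}$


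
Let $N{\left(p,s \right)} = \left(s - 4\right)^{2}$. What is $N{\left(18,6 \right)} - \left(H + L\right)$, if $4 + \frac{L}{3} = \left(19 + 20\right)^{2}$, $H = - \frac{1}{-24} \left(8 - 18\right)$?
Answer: $- \frac{54559}{12} \approx -4546.6$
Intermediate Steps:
$H = - \frac{5}{12}$ ($H = \left(-1\right) \left(- \frac{1}{24}\right) \left(-10\right) = \frac{1}{24} \left(-10\right) = - \frac{5}{12} \approx -0.41667$)
$N{\left(p,s \right)} = \left(-4 + s\right)^{2}$
$L = 4551$ ($L = -12 + 3 \left(19 + 20\right)^{2} = -12 + 3 \cdot 39^{2} = -12 + 3 \cdot 1521 = -12 + 4563 = 4551$)
$N{\left(18,6 \right)} - \left(H + L\right) = \left(-4 + 6\right)^{2} - \left(- \frac{5}{12} + 4551\right) = 2^{2} - \frac{54607}{12} = 4 - \frac{54607}{12} = - \frac{54559}{12}$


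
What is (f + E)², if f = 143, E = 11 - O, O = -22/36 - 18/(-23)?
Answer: 4055779225/171396 ≈ 23663.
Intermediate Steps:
O = 71/414 (O = -22*1/36 - 18*(-1/23) = -11/18 + 18/23 = 71/414 ≈ 0.17150)
E = 4483/414 (E = 11 - 1*71/414 = 11 - 71/414 = 4483/414 ≈ 10.829)
(f + E)² = (143 + 4483/414)² = (63685/414)² = 4055779225/171396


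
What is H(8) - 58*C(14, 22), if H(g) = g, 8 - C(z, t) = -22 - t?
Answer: -3008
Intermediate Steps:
C(z, t) = 30 + t (C(z, t) = 8 - (-22 - t) = 8 + (22 + t) = 30 + t)
H(8) - 58*C(14, 22) = 8 - 58*(30 + 22) = 8 - 58*52 = 8 - 3016 = -3008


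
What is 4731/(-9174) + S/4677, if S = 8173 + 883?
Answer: 20317619/14302266 ≈ 1.4206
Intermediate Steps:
S = 9056
4731/(-9174) + S/4677 = 4731/(-9174) + 9056/4677 = 4731*(-1/9174) + 9056*(1/4677) = -1577/3058 + 9056/4677 = 20317619/14302266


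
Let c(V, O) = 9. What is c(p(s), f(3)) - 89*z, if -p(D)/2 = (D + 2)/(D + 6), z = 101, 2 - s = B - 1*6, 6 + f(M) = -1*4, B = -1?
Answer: -8980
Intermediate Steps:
f(M) = -10 (f(M) = -6 - 1*4 = -6 - 4 = -10)
s = 9 (s = 2 - (-1 - 1*6) = 2 - (-1 - 6) = 2 - 1*(-7) = 2 + 7 = 9)
p(D) = -2*(2 + D)/(6 + D) (p(D) = -2*(D + 2)/(D + 6) = -2*(2 + D)/(6 + D))
c(p(s), f(3)) - 89*z = 9 - 89*101 = 9 - 8989 = -8980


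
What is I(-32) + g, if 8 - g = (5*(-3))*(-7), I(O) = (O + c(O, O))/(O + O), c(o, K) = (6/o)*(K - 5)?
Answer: -98927/1024 ≈ -96.608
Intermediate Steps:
c(o, K) = 6*(-5 + K)/o (c(o, K) = (6/o)*(-5 + K) = 6*(-5 + K)/o)
I(O) = (O + 6*(-5 + O)/O)/(2*O) (I(O) = (O + 6*(-5 + O)/O)/(O + O) = (O + 6*(-5 + O)/O)/((2*O)) = (O + 6*(-5 + O)/O)*(1/(2*O)) = (O + 6*(-5 + O)/O)/(2*O))
g = -97 (g = 8 - 5*(-3)*(-7) = 8 - (-15)*(-7) = 8 - 1*105 = 8 - 105 = -97)
I(-32) + g = (½ - 15/(-32)² + 3/(-32)) - 97 = (½ - 15*1/1024 + 3*(-1/32)) - 97 = (½ - 15/1024 - 3/32) - 97 = 401/1024 - 97 = -98927/1024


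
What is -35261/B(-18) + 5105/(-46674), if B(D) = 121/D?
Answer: 29623276747/5647554 ≈ 5245.3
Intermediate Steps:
-35261/B(-18) + 5105/(-46674) = -35261/(121/(-18)) + 5105/(-46674) = -35261/(121*(-1/18)) + 5105*(-1/46674) = -35261/(-121/18) - 5105/46674 = -35261*(-18/121) - 5105/46674 = 634698/121 - 5105/46674 = 29623276747/5647554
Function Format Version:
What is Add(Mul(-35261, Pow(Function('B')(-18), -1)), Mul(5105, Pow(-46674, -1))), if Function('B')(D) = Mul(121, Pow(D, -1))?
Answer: Rational(29623276747, 5647554) ≈ 5245.3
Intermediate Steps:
Add(Mul(-35261, Pow(Function('B')(-18), -1)), Mul(5105, Pow(-46674, -1))) = Add(Mul(-35261, Pow(Mul(121, Pow(-18, -1)), -1)), Mul(5105, Pow(-46674, -1))) = Add(Mul(-35261, Pow(Mul(121, Rational(-1, 18)), -1)), Mul(5105, Rational(-1, 46674))) = Add(Mul(-35261, Pow(Rational(-121, 18), -1)), Rational(-5105, 46674)) = Add(Mul(-35261, Rational(-18, 121)), Rational(-5105, 46674)) = Add(Rational(634698, 121), Rational(-5105, 46674)) = Rational(29623276747, 5647554)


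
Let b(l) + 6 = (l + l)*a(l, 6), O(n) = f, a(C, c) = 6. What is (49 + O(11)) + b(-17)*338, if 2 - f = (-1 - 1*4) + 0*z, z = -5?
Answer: -70924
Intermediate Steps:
f = 7 (f = 2 - ((-1 - 1*4) + 0*(-5)) = 2 - ((-1 - 4) + 0) = 2 - (-5 + 0) = 2 - 1*(-5) = 2 + 5 = 7)
O(n) = 7
b(l) = -6 + 12*l (b(l) = -6 + (l + l)*6 = -6 + (2*l)*6 = -6 + 12*l)
(49 + O(11)) + b(-17)*338 = (49 + 7) + (-6 + 12*(-17))*338 = 56 + (-6 - 204)*338 = 56 - 210*338 = 56 - 70980 = -70924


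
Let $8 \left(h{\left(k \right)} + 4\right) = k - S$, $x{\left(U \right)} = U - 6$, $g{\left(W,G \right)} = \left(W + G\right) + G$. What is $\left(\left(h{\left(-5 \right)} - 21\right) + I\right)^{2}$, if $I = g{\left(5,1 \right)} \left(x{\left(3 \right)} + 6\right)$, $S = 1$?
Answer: $\frac{361}{16} \approx 22.563$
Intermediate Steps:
$g{\left(W,G \right)} = W + 2 G$ ($g{\left(W,G \right)} = \left(G + W\right) + G = W + 2 G$)
$x{\left(U \right)} = -6 + U$ ($x{\left(U \right)} = U - 6 = -6 + U$)
$I = 21$ ($I = \left(5 + 2 \cdot 1\right) \left(\left(-6 + 3\right) + 6\right) = \left(5 + 2\right) \left(-3 + 6\right) = 7 \cdot 3 = 21$)
$h{\left(k \right)} = - \frac{33}{8} + \frac{k}{8}$ ($h{\left(k \right)} = -4 + \frac{k - 1}{8} = -4 + \frac{-1 + k}{8} = -4 + \left(- \frac{1}{8} + \frac{k}{8}\right) = - \frac{33}{8} + \frac{k}{8}$)
$\left(\left(h{\left(-5 \right)} - 21\right) + I\right)^{2} = \left(\left(\left(- \frac{33}{8} + \frac{1}{8} \left(-5\right)\right) - 21\right) + 21\right)^{2} = \left(\left(\left(- \frac{33}{8} - \frac{5}{8}\right) - 21\right) + 21\right)^{2} = \left(\left(- \frac{19}{4} - 21\right) + 21\right)^{2} = \left(- \frac{103}{4} + 21\right)^{2} = \left(- \frac{19}{4}\right)^{2} = \frac{361}{16}$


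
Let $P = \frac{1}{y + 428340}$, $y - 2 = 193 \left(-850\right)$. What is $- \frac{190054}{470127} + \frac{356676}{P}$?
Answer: $\frac{44317280153950730}{470127} \approx 9.4267 \cdot 10^{10}$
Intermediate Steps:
$y = -164048$ ($y = 2 + 193 \left(-850\right) = 2 - 164050 = -164048$)
$P = \frac{1}{264292}$ ($P = \frac{1}{-164048 + 428340} = \frac{1}{264292} \approx 3.7837 \cdot 10^{-6}$)
$- \frac{190054}{470127} + \frac{356676}{P} = - \frac{190054}{470127} + 356676 \frac{1}{\frac{1}{264292}} = \left(-190054\right) \frac{1}{470127} + 356676 \cdot 264292 = - \frac{190054}{470127} + 94266613392 = \frac{44317280153950730}{470127}$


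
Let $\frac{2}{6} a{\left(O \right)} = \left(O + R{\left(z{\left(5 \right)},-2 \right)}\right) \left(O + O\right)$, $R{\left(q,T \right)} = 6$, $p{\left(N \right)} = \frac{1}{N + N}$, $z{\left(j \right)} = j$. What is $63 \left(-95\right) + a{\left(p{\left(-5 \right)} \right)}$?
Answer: $- \frac{299427}{50} \approx -5988.5$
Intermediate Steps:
$p{\left(N \right)} = \frac{1}{2 N}$
$a{\left(O \right)} = 6 O \left(6 + O\right)$ ($a{\left(O \right)} = 3 \left(O + 6\right) \left(O + O\right) = 3 \left(6 + O\right) 2 O = 3 \cdot 2 O \left(6 + O\right) = 6 O \left(6 + O\right)$)
$63 \left(-95\right) + a{\left(p{\left(-5 \right)} \right)} = 63 \left(-95\right) + 6 \frac{1}{2 \left(-5\right)} \left(6 + \frac{1}{2 \left(-5\right)}\right) = -5985 + 6 \cdot \frac{1}{2} \left(- \frac{1}{5}\right) \left(6 + \frac{1}{2} \left(- \frac{1}{5}\right)\right) = -5985 + 6 \left(- \frac{1}{10}\right) \left(6 - \frac{1}{10}\right) = -5985 + 6 \left(- \frac{1}{10}\right) \frac{59}{10} = -5985 - \frac{177}{50} = - \frac{299427}{50}$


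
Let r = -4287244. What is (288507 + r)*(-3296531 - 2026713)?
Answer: 21286252742828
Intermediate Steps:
(288507 + r)*(-3296531 - 2026713) = (288507 - 4287244)*(-3296531 - 2026713) = -3998737*(-5323244) = 21286252742828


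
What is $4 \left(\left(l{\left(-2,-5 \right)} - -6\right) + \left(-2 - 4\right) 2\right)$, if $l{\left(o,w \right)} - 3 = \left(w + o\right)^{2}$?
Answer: $184$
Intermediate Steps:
$l{\left(o,w \right)} = 3 + \left(o + w\right)^{2}$ ($l{\left(o,w \right)} = 3 + \left(w + o\right)^{2} = 3 + \left(o + w\right)^{2}$)
$4 \left(\left(l{\left(-2,-5 \right)} - -6\right) + \left(-2 - 4\right) 2\right) = 4 \left(\left(\left(3 + \left(-2 - 5\right)^{2}\right) - -6\right) + \left(-2 - 4\right) 2\right) = 4 \left(\left(\left(3 + \left(-7\right)^{2}\right) + 6\right) - 12\right) = 4 \left(\left(\left(3 + 49\right) + 6\right) - 12\right) = 4 \left(\left(52 + 6\right) - 12\right) = 4 \left(58 - 12\right) = 4 \cdot 46 = 184$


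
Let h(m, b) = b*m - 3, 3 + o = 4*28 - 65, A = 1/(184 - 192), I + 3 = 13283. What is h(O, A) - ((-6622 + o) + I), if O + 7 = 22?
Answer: -53655/8 ≈ -6706.9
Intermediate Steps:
I = 13280 (I = -3 + 13283 = 13280)
A = -1/8 (A = 1/(-8) = -1/8 ≈ -0.12500)
o = 44 (o = -3 + (4*28 - 65) = -3 + (112 - 65) = -3 + 47 = 44)
O = 15 (O = -7 + 22 = 15)
h(m, b) = -3 + b*m
h(O, A) - ((-6622 + o) + I) = (-3 - 1/8*15) - ((-6622 + 44) + 13280) = (-3 - 15/8) - (-6578 + 13280) = -39/8 - 1*6702 = -39/8 - 6702 = -53655/8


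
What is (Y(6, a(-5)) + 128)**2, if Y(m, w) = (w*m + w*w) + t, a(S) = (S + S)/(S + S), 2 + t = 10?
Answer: 20449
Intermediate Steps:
t = 8 (t = -2 + 10 = 8)
a(S) = 1 (a(S) = (2*S)/((2*S)) = (2*S)*(1/(2*S)) = 1)
Y(m, w) = 8 + w**2 + m*w (Y(m, w) = (w*m + w*w) + 8 = (m*w + w**2) + 8 = (w**2 + m*w) + 8 = 8 + w**2 + m*w)
(Y(6, a(-5)) + 128)**2 = ((8 + 1**2 + 6*1) + 128)**2 = ((8 + 1 + 6) + 128)**2 = (15 + 128)**2 = 143**2 = 20449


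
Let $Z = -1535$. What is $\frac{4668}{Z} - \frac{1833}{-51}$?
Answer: $\frac{858529}{26095} \approx 32.9$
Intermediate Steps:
$\frac{4668}{Z} - \frac{1833}{-51} = \frac{4668}{-1535} - \frac{1833}{-51} = 4668 \left(- \frac{1}{1535}\right) - - \frac{611}{17} = - \frac{4668}{1535} + \frac{611}{17} = \frac{858529}{26095}$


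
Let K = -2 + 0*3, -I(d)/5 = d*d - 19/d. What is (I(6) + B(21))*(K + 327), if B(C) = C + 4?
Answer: -271375/6 ≈ -45229.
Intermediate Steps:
B(C) = 4 + C
I(d) = -5*d² + 95/d (I(d) = -5*(d*d - 19/d) = -5*(d² - 19/d) = -5*d² + 95/d)
K = -2 (K = -2 + 0 = -2)
(I(6) + B(21))*(K + 327) = (5*(19 - 1*6³)/6 + (4 + 21))*(-2 + 327) = (5*(⅙)*(19 - 1*216) + 25)*325 = (5*(⅙)*(19 - 216) + 25)*325 = (5*(⅙)*(-197) + 25)*325 = (-985/6 + 25)*325 = -835/6*325 = -271375/6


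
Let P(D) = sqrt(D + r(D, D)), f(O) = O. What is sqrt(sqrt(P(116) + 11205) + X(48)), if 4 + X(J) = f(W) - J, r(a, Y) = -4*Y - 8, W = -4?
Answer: sqrt(-56 + sqrt(11205 + 2*I*sqrt(89))) ≈ 7.0607 + 0.00631*I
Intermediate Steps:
r(a, Y) = -8 - 4*Y
P(D) = sqrt(-8 - 3*D) (P(D) = sqrt(D + (-8 - 4*D)) = sqrt(-8 - 3*D))
X(J) = -8 - J (X(J) = -4 + (-4 - J) = -8 - J)
sqrt(sqrt(P(116) + 11205) + X(48)) = sqrt(sqrt(sqrt(-8 - 3*116) + 11205) + (-8 - 1*48)) = sqrt(sqrt(sqrt(-8 - 348) + 11205) + (-8 - 48)) = sqrt(sqrt(sqrt(-356) + 11205) - 56) = sqrt(sqrt(2*I*sqrt(89) + 11205) - 56) = sqrt(sqrt(11205 + 2*I*sqrt(89)) - 56) = sqrt(-56 + sqrt(11205 + 2*I*sqrt(89)))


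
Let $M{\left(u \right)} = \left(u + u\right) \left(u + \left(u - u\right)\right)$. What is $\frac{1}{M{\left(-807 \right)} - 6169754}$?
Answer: $- \frac{1}{4867256} \approx -2.0545 \cdot 10^{-7}$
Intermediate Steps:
$M{\left(u \right)} = 2 u^{2}$ ($M{\left(u \right)} = 2 u \left(u + 0\right) = 2 u u = 2 u^{2}$)
$\frac{1}{M{\left(-807 \right)} - 6169754} = \frac{1}{2 \left(-807\right)^{2} - 6169754} = \frac{1}{2 \cdot 651249 - 6169754} = \frac{1}{1302498 - 6169754} = \frac{1}{-4867256} = - \frac{1}{4867256}$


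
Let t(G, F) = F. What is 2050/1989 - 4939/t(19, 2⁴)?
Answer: -9790871/31824 ≈ -307.66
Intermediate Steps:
2050/1989 - 4939/t(19, 2⁴) = 2050/1989 - 4939/(2⁴) = 2050*(1/1989) - 4939/16 = 2050/1989 - 4939*1/16 = 2050/1989 - 4939/16 = -9790871/31824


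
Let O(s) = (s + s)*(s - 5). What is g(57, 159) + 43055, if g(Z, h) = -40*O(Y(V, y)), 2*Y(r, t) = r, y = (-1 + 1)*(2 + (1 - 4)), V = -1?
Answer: 42835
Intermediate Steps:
y = 0 (y = 0*(2 - 3) = 0*(-1) = 0)
Y(r, t) = r/2
O(s) = 2*s*(-5 + s) (O(s) = (2*s)*(-5 + s) = 2*s*(-5 + s))
g(Z, h) = -220 (g(Z, h) = -80*(½)*(-1)*(-5 + (½)*(-1)) = -80*(-1)*(-5 - ½)/2 = -80*(-1)*(-11)/(2*2) = -40*11/2 = -220)
g(57, 159) + 43055 = -220 + 43055 = 42835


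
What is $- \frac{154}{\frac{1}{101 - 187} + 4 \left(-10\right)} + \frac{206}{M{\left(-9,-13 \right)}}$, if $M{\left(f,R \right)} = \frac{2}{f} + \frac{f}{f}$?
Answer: $\frac{6472322}{24087} \approx 268.71$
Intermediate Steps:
$M{\left(f,R \right)} = 1 + \frac{2}{f}$ ($M{\left(f,R \right)} = \frac{2}{f} + 1 = 1 + \frac{2}{f}$)
$- \frac{154}{\frac{1}{101 - 187} + 4 \left(-10\right)} + \frac{206}{M{\left(-9,-13 \right)}} = - \frac{154}{\frac{1}{101 - 187} + 4 \left(-10\right)} + \frac{206}{\frac{1}{-9} \left(2 - 9\right)} = - \frac{154}{\frac{1}{-86} - 40} + \frac{206}{\left(- \frac{1}{9}\right) \left(-7\right)} = - \frac{154}{- \frac{1}{86} - 40} + \frac{206}{\frac{7}{9}} = - \frac{154}{- \frac{3441}{86}} + 206 \cdot \frac{9}{7} = \left(-154\right) \left(- \frac{86}{3441}\right) + \frac{1854}{7} = \frac{13244}{3441} + \frac{1854}{7} = \frac{6472322}{24087}$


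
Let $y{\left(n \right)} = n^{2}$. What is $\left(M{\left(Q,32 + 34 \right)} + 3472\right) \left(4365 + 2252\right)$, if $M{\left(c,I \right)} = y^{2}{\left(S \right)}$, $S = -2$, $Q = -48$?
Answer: $23080096$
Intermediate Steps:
$M{\left(c,I \right)} = 16$ ($M{\left(c,I \right)} = \left(\left(-2\right)^{2}\right)^{2} = 4^{2} = 16$)
$\left(M{\left(Q,32 + 34 \right)} + 3472\right) \left(4365 + 2252\right) = \left(16 + 3472\right) \left(4365 + 2252\right) = 3488 \cdot 6617 = 23080096$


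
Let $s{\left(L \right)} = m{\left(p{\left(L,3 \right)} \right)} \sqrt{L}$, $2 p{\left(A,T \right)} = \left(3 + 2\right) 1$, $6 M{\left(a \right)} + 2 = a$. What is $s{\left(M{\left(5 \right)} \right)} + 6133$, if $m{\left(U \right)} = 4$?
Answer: $6133 + 2 \sqrt{2} \approx 6135.8$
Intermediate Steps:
$M{\left(a \right)} = - \frac{1}{3} + \frac{a}{6}$
$p{\left(A,T \right)} = \frac{5}{2}$ ($p{\left(A,T \right)} = \frac{\left(3 + 2\right) 1}{2} = \frac{5 \cdot 1}{2} = \frac{1}{2} \cdot 5 = \frac{5}{2}$)
$s{\left(L \right)} = 4 \sqrt{L}$
$s{\left(M{\left(5 \right)} \right)} + 6133 = 4 \sqrt{- \frac{1}{3} + \frac{1}{6} \cdot 5} + 6133 = 4 \sqrt{- \frac{1}{3} + \frac{5}{6}} + 6133 = \frac{4}{\sqrt{2}} + 6133 = 4 \frac{\sqrt{2}}{2} + 6133 = 2 \sqrt{2} + 6133 = 6133 + 2 \sqrt{2}$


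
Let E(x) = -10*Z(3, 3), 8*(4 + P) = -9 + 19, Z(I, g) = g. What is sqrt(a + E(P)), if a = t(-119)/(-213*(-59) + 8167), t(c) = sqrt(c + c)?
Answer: sqrt(-12896962680 + 20734*I*sqrt(238))/20734 ≈ 6.7923e-5 + 5.4772*I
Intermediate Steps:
t(c) = sqrt(2)*sqrt(c) (t(c) = sqrt(2*c) = sqrt(2)*sqrt(c))
P = -11/4 (P = -4 + (-9 + 19)/8 = -4 + (1/8)*10 = -4 + 5/4 = -11/4 ≈ -2.7500)
E(x) = -30 (E(x) = -10*3 = -30)
a = I*sqrt(238)/20734 (a = (sqrt(2)*sqrt(-119))/(-213*(-59) + 8167) = (sqrt(2)*(I*sqrt(119)))/(12567 + 8167) = (I*sqrt(238))/20734 = (I*sqrt(238))*(1/20734) = I*sqrt(238)/20734 ≈ 0.00074406*I)
sqrt(a + E(P)) = sqrt(I*sqrt(238)/20734 - 30) = sqrt(-30 + I*sqrt(238)/20734)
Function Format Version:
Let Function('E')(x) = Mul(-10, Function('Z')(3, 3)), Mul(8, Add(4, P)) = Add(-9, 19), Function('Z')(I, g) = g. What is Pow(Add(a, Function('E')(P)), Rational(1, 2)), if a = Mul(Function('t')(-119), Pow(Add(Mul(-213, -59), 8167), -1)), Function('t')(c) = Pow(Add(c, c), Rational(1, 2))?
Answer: Mul(Rational(1, 20734), Pow(Add(-12896962680, Mul(20734, I, Pow(238, Rational(1, 2)))), Rational(1, 2))) ≈ Add(6.7923e-5, Mul(5.4772, I))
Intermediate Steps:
Function('t')(c) = Mul(Pow(2, Rational(1, 2)), Pow(c, Rational(1, 2))) (Function('t')(c) = Pow(Mul(2, c), Rational(1, 2)) = Mul(Pow(2, Rational(1, 2)), Pow(c, Rational(1, 2))))
P = Rational(-11, 4) (P = Add(-4, Mul(Rational(1, 8), Add(-9, 19))) = Add(-4, Mul(Rational(1, 8), 10)) = Add(-4, Rational(5, 4)) = Rational(-11, 4) ≈ -2.7500)
Function('E')(x) = -30 (Function('E')(x) = Mul(-10, 3) = -30)
a = Mul(Rational(1, 20734), I, Pow(238, Rational(1, 2))) (a = Mul(Mul(Pow(2, Rational(1, 2)), Pow(-119, Rational(1, 2))), Pow(Add(Mul(-213, -59), 8167), -1)) = Mul(Mul(Pow(2, Rational(1, 2)), Mul(I, Pow(119, Rational(1, 2)))), Pow(Add(12567, 8167), -1)) = Mul(Mul(I, Pow(238, Rational(1, 2))), Pow(20734, -1)) = Mul(Mul(I, Pow(238, Rational(1, 2))), Rational(1, 20734)) = Mul(Rational(1, 20734), I, Pow(238, Rational(1, 2))) ≈ Mul(0.00074406, I))
Pow(Add(a, Function('E')(P)), Rational(1, 2)) = Pow(Add(Mul(Rational(1, 20734), I, Pow(238, Rational(1, 2))), -30), Rational(1, 2)) = Pow(Add(-30, Mul(Rational(1, 20734), I, Pow(238, Rational(1, 2)))), Rational(1, 2))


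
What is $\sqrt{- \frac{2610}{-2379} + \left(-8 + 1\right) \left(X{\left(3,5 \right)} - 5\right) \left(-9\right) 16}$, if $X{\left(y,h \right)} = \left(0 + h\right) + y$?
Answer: $\frac{\sqrt{1902329286}}{793} \approx 55.001$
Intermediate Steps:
$X{\left(y,h \right)} = h + y$
$\sqrt{- \frac{2610}{-2379} + \left(-8 + 1\right) \left(X{\left(3,5 \right)} - 5\right) \left(-9\right) 16} = \sqrt{- \frac{2610}{-2379} + \left(-8 + 1\right) \left(\left(5 + 3\right) - 5\right) \left(-9\right) 16} = \sqrt{\left(-2610\right) \left(- \frac{1}{2379}\right) + - 7 \left(8 - 5\right) \left(-9\right) 16} = \sqrt{\frac{870}{793} + \left(-7\right) 3 \left(-9\right) 16} = \sqrt{\frac{870}{793} + \left(-21\right) \left(-9\right) 16} = \sqrt{\frac{870}{793} + 189 \cdot 16} = \sqrt{\frac{870}{793} + 3024} = \sqrt{\frac{2398902}{793}} = \frac{\sqrt{1902329286}}{793}$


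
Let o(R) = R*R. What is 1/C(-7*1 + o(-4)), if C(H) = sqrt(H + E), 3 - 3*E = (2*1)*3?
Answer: sqrt(2)/4 ≈ 0.35355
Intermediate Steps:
o(R) = R**2
E = -1 (E = 1 - 2*1*3/3 = 1 - 2*3/3 = 1 - 1/3*6 = 1 - 2 = -1)
C(H) = sqrt(-1 + H) (C(H) = sqrt(H - 1) = sqrt(-1 + H))
1/C(-7*1 + o(-4)) = 1/(sqrt(-1 + (-7*1 + (-4)**2))) = 1/(sqrt(-1 + (-7 + 16))) = 1/(sqrt(-1 + 9)) = 1/(sqrt(8)) = 1/(2*sqrt(2)) = sqrt(2)/4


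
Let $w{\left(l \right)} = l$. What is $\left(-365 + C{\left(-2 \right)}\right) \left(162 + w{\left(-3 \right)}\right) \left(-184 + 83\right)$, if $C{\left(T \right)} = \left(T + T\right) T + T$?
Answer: $5765181$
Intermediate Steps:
$C{\left(T \right)} = T + 2 T^{2}$ ($C{\left(T \right)} = 2 T T + T = 2 T^{2} + T = T + 2 T^{2}$)
$\left(-365 + C{\left(-2 \right)}\right) \left(162 + w{\left(-3 \right)}\right) \left(-184 + 83\right) = \left(-365 - 2 \left(1 + 2 \left(-2\right)\right)\right) \left(162 - 3\right) \left(-184 + 83\right) = \left(-365 - 2 \left(1 - 4\right)\right) 159 \left(-101\right) = \left(-365 - -6\right) \left(-16059\right) = \left(-365 + 6\right) \left(-16059\right) = \left(-359\right) \left(-16059\right) = 5765181$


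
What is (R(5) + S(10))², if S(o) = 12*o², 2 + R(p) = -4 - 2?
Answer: 1420864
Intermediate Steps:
R(p) = -8 (R(p) = -2 + (-4 - 2) = -2 - 6 = -8)
(R(5) + S(10))² = (-8 + 12*10²)² = (-8 + 12*100)² = (-8 + 1200)² = 1192² = 1420864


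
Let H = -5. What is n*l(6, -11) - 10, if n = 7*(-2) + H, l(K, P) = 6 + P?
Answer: 85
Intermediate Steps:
n = -19 (n = 7*(-2) - 5 = -14 - 5 = -19)
n*l(6, -11) - 10 = -19*(6 - 11) - 10 = -19*(-5) - 10 = 95 - 10 = 85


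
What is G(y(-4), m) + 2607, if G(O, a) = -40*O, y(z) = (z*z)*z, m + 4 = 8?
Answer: 5167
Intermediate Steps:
m = 4 (m = -4 + 8 = 4)
y(z) = z**3 (y(z) = z**2*z = z**3)
G(y(-4), m) + 2607 = -40*(-4)**3 + 2607 = -40*(-64) + 2607 = 2560 + 2607 = 5167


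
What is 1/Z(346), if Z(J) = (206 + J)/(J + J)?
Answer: 173/138 ≈ 1.2536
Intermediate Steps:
Z(J) = (206 + J)/(2*J) (Z(J) = (206 + J)/((2*J)) = (206 + J)*(1/(2*J)) = (206 + J)/(2*J))
1/Z(346) = 1/((½)*(206 + 346)/346) = 1/((½)*(1/346)*552) = 1/(138/173) = 173/138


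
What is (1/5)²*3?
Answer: 3/25 ≈ 0.12000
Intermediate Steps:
(1/5)²*3 = (⅕)²*3 = (1/25)*3 = 3/25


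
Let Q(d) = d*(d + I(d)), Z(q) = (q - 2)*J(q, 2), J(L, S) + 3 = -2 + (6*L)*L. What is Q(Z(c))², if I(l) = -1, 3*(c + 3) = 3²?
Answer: 8100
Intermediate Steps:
c = 0 (c = -3 + (⅓)*3² = -3 + (⅓)*9 = -3 + 3 = 0)
J(L, S) = -5 + 6*L² (J(L, S) = -3 + (-2 + (6*L)*L) = -3 + (-2 + 6*L²) = -5 + 6*L²)
Z(q) = (-5 + 6*q²)*(-2 + q) (Z(q) = (q - 2)*(-5 + 6*q²) = (-2 + q)*(-5 + 6*q²) = (-5 + 6*q²)*(-2 + q))
Q(d) = d*(-1 + d) (Q(d) = d*(d - 1) = d*(-1 + d))
Q(Z(c))² = (((-5 + 6*0²)*(-2 + 0))*(-1 + (-5 + 6*0²)*(-2 + 0)))² = (((-5 + 6*0)*(-2))*(-1 + (-5 + 6*0)*(-2)))² = (((-5 + 0)*(-2))*(-1 + (-5 + 0)*(-2)))² = ((-5*(-2))*(-1 - 5*(-2)))² = (10*(-1 + 10))² = (10*9)² = 90² = 8100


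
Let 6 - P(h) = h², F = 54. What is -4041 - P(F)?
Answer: -1131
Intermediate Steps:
P(h) = 6 - h²
-4041 - P(F) = -4041 - (6 - 1*54²) = -4041 - (6 - 1*2916) = -4041 - (6 - 2916) = -4041 - 1*(-2910) = -4041 + 2910 = -1131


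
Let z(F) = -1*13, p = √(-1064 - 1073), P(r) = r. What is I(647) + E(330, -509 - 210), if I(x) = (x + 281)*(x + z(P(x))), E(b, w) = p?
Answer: 588352 + I*√2137 ≈ 5.8835e+5 + 46.228*I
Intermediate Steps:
p = I*√2137 (p = √(-2137) = I*√2137 ≈ 46.228*I)
z(F) = -13
E(b, w) = I*√2137
I(x) = (-13 + x)*(281 + x) (I(x) = (x + 281)*(x - 13) = (281 + x)*(-13 + x) = (-13 + x)*(281 + x))
I(647) + E(330, -509 - 210) = (-3653 + 647² + 268*647) + I*√2137 = (-3653 + 418609 + 173396) + I*√2137 = 588352 + I*√2137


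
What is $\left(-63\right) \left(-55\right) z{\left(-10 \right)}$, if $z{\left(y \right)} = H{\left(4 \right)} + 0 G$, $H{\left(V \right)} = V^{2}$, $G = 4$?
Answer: $55440$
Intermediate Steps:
$z{\left(y \right)} = 16$ ($z{\left(y \right)} = 4^{2} + 0 \cdot 4 = 16 + 0 = 16$)
$\left(-63\right) \left(-55\right) z{\left(-10 \right)} = \left(-63\right) \left(-55\right) 16 = 3465 \cdot 16 = 55440$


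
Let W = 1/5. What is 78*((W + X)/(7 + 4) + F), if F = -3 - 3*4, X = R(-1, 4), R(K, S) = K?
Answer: -64662/55 ≈ -1175.7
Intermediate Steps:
X = -1
F = -15 (F = -3 - 12 = -15)
W = 1/5 ≈ 0.20000
78*((W + X)/(7 + 4) + F) = 78*((1/5 - 1)/(7 + 4) - 15) = 78*(-4/5/11 - 15) = 78*((1/11)*(-4/5) - 15) = 78*(-4/55 - 15) = 78*(-829/55) = -64662/55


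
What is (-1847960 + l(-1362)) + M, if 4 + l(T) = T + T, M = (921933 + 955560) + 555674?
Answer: 582479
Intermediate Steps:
M = 2433167 (M = 1877493 + 555674 = 2433167)
l(T) = -4 + 2*T (l(T) = -4 + (T + T) = -4 + 2*T)
(-1847960 + l(-1362)) + M = (-1847960 + (-4 + 2*(-1362))) + 2433167 = (-1847960 + (-4 - 2724)) + 2433167 = (-1847960 - 2728) + 2433167 = -1850688 + 2433167 = 582479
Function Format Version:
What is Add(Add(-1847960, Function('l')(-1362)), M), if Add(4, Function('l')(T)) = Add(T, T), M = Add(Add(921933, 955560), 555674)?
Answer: 582479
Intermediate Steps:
M = 2433167 (M = Add(1877493, 555674) = 2433167)
Function('l')(T) = Add(-4, Mul(2, T)) (Function('l')(T) = Add(-4, Add(T, T)) = Add(-4, Mul(2, T)))
Add(Add(-1847960, Function('l')(-1362)), M) = Add(Add(-1847960, Add(-4, Mul(2, -1362))), 2433167) = Add(Add(-1847960, Add(-4, -2724)), 2433167) = Add(Add(-1847960, -2728), 2433167) = Add(-1850688, 2433167) = 582479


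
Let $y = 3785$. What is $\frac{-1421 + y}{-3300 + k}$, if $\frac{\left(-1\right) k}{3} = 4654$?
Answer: $- \frac{394}{2877} \approx -0.13695$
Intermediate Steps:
$k = -13962$ ($k = \left(-3\right) 4654 = -13962$)
$\frac{-1421 + y}{-3300 + k} = \frac{-1421 + 3785}{-3300 - 13962} = \frac{2364}{-17262} = 2364 \left(- \frac{1}{17262}\right) = - \frac{394}{2877}$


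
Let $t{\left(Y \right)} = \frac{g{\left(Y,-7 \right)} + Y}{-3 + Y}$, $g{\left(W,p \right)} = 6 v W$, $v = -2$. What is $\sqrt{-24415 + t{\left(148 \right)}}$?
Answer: $\frac{i \sqrt{513561435}}{145} \approx 156.29 i$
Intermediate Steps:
$g{\left(W,p \right)} = - 12 W$ ($g{\left(W,p \right)} = 6 \left(-2\right) W = - 12 W$)
$t{\left(Y \right)} = - \frac{11 Y}{-3 + Y}$ ($t{\left(Y \right)} = \frac{- 12 Y + Y}{-3 + Y} = \frac{\left(-11\right) Y}{-3 + Y} = - \frac{11 Y}{-3 + Y}$)
$\sqrt{-24415 + t{\left(148 \right)}} = \sqrt{-24415 - \frac{1628}{-3 + 148}} = \sqrt{-24415 - \frac{1628}{145}} = \sqrt{- \frac{3541803}{145}} = \frac{i \sqrt{513561435}}{145}$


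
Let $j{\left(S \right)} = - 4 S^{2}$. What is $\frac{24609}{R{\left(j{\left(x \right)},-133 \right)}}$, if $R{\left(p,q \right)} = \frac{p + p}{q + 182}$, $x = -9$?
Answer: $- \frac{401947}{216} \approx -1860.9$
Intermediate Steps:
$R{\left(p,q \right)} = \frac{2 p}{182 + q}$
$\frac{24609}{R{\left(j{\left(x \right)},-133 \right)}} = \frac{24609}{2 \left(- 4 \left(-9\right)^{2}\right) \frac{1}{182 - 133}} = \frac{24609}{2 \left(\left(-4\right) 81\right) \frac{1}{49}} = \frac{24609}{2 \left(-324\right) \frac{1}{49}} = \frac{24609}{- \frac{648}{49}} = 24609 \left(- \frac{49}{648}\right) = - \frac{401947}{216}$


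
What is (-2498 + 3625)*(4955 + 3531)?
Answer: 9563722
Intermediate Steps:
(-2498 + 3625)*(4955 + 3531) = 1127*8486 = 9563722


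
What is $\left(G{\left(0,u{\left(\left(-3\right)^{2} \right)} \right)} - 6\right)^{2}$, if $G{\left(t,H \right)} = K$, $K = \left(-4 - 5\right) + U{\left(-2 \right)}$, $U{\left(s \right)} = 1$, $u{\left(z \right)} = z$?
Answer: $196$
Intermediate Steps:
$K = -8$ ($K = \left(-4 - 5\right) + 1 = -9 + 1 = -8$)
$G{\left(t,H \right)} = -8$
$\left(G{\left(0,u{\left(\left(-3\right)^{2} \right)} \right)} - 6\right)^{2} = \left(-8 - 6\right)^{2} = \left(-14\right)^{2} = 196$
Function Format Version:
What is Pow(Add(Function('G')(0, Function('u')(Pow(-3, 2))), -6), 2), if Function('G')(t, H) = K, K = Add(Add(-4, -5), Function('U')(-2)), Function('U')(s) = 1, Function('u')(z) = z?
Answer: 196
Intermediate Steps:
K = -8 (K = Add(Add(-4, -5), 1) = Add(-9, 1) = -8)
Function('G')(t, H) = -8
Pow(Add(Function('G')(0, Function('u')(Pow(-3, 2))), -6), 2) = Pow(Add(-8, -6), 2) = Pow(-14, 2) = 196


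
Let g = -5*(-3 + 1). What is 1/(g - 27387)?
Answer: -1/27377 ≈ -3.6527e-5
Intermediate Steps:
g = 10 (g = -5*(-2) = 10)
1/(g - 27387) = 1/(10 - 27387) = 1/(-27377) = -1/27377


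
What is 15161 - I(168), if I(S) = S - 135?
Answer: 15128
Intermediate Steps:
I(S) = -135 + S
15161 - I(168) = 15161 - (-135 + 168) = 15161 - 1*33 = 15161 - 33 = 15128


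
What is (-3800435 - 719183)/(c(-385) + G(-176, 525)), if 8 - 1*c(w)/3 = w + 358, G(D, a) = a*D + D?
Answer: 4519618/92471 ≈ 48.876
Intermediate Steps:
G(D, a) = D + D*a (G(D, a) = D*a + D = D + D*a)
c(w) = -1050 - 3*w (c(w) = 24 - 3*(w + 358) = 24 - 3*(358 + w) = 24 + (-1074 - 3*w) = -1050 - 3*w)
(-3800435 - 719183)/(c(-385) + G(-176, 525)) = (-3800435 - 719183)/((-1050 - 3*(-385)) - 176*(1 + 525)) = -4519618/((-1050 + 1155) - 176*526) = -4519618/(105 - 92576) = -4519618/(-92471) = -4519618*(-1/92471) = 4519618/92471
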